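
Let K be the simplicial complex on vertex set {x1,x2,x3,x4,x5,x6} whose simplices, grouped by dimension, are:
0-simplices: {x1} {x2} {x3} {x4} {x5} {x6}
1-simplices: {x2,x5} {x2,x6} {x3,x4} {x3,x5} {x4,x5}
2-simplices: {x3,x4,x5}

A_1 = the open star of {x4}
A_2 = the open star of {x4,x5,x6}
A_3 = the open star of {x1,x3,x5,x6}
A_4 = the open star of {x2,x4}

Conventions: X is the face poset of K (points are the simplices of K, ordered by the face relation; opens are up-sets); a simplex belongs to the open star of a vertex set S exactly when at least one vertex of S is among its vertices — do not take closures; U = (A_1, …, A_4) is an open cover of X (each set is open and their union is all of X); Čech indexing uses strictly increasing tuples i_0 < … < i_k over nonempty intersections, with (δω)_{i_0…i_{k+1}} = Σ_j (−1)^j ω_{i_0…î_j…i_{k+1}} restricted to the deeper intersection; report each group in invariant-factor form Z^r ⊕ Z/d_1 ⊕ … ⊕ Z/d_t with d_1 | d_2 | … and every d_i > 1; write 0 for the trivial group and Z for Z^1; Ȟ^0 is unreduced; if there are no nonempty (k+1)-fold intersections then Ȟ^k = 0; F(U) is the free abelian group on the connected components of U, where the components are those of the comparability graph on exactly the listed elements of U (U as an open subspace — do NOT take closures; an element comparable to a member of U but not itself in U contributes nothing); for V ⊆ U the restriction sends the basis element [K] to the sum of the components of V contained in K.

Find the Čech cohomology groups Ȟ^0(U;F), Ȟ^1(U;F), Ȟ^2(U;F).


nonempty overlaps:
  A1={{x4},{x3,x4},{x4,x5},{x3,x4,x5}} A2={{x4},{x5},{x6},{x2,x5},{x2,x6},{x3,x4},{x3,x5},{x4,x5},{x3,x4,x5}} A3={{x1},{x3},{x5},{x6},{x2,x5},{x2,x6},{x3,x4},{x3,x5},{x4,x5},{x3,x4,x5}} A4={{x2},{x4},{x2,x5},{x2,x6},{x3,x4},{x4,x5},{x3,x4,x5}}
  A12={{x4},{x3,x4},{x4,x5},{x3,x4,x5}} A13={{x3,x4},{x4,x5},{x3,x4,x5}} A14={{x4},{x3,x4},{x4,x5},{x3,x4,x5}} A23={{x5},{x6},{x2,x5},{x2,x6},{x3,x4},{x3,x5},{x4,x5},{x3,x4,x5}} A24={{x4},{x2,x5},{x2,x6},{x3,x4},{x4,x5},{x3,x4,x5}} A34={{x2,x5},{x2,x6},{x3,x4},{x4,x5},{x3,x4,x5}}
  A123={{x3,x4},{x4,x5},{x3,x4,x5}} A124={{x4},{x3,x4},{x4,x5},{x3,x4,x5}} A134={{x3,x4},{x4,x5},{x3,x4,x5}} A234={{x2,x5},{x2,x6},{x3,x4},{x4,x5},{x3,x4,x5}}
  A1234={{x3,x4},{x4,x5},{x3,x4,x5}}
components per intersection:
  A1: {{x4},{x3,x4},{x4,x5},{x3,x4,x5}}
  A2: {{x4},{x5},{x2,x5},{x3,x4},{x3,x5},{x4,x5},{x3,x4,x5}} {{x6},{x2,x6}}
  A3: {{x1}} {{x3},{x5},{x2,x5},{x3,x4},{x3,x5},{x4,x5},{x3,x4,x5}} {{x6},{x2,x6}}
  A4: {{x2},{x2,x5},{x2,x6}} {{x4},{x3,x4},{x4,x5},{x3,x4,x5}}
  A12: {{x4},{x3,x4},{x4,x5},{x3,x4,x5}}
  A13: {{x3,x4},{x4,x5},{x3,x4,x5}}
  A14: {{x4},{x3,x4},{x4,x5},{x3,x4,x5}}
  A23: {{x5},{x2,x5},{x3,x4},{x3,x5},{x4,x5},{x3,x4,x5}} {{x6},{x2,x6}}
  A24: {{x4},{x3,x4},{x4,x5},{x3,x4,x5}} {{x2,x5}} {{x2,x6}}
  A34: {{x2,x5}} {{x2,x6}} {{x3,x4},{x4,x5},{x3,x4,x5}}
  A123: {{x3,x4},{x4,x5},{x3,x4,x5}}
  A124: {{x4},{x3,x4},{x4,x5},{x3,x4,x5}}
  A134: {{x3,x4},{x4,x5},{x3,x4,x5}}
  A234: {{x2,x5}} {{x2,x6}} {{x3,x4},{x4,x5},{x3,x4,x5}}
  A1234: {{x3,x4},{x4,x5},{x3,x4,x5}}
C dims 8,11,6,1; δ0: rk 6, SNF 1^6; δ1: rk 5, SNF 1^5; δ2: rk 1, SNF 1^1
degree 0: 8−6−0 = 2 → Ȟ^0 ≅ Z^2
degree 1: 11−5−6 = 0 → Ȟ^1 ≅ 0
degree 2: 6−1−5 = 0 → Ȟ^2 ≅ 0

Ȟ^0(U;F) ≅ Z^2,  Ȟ^1(U;F) ≅ 0,  Ȟ^2(U;F) ≅ 0


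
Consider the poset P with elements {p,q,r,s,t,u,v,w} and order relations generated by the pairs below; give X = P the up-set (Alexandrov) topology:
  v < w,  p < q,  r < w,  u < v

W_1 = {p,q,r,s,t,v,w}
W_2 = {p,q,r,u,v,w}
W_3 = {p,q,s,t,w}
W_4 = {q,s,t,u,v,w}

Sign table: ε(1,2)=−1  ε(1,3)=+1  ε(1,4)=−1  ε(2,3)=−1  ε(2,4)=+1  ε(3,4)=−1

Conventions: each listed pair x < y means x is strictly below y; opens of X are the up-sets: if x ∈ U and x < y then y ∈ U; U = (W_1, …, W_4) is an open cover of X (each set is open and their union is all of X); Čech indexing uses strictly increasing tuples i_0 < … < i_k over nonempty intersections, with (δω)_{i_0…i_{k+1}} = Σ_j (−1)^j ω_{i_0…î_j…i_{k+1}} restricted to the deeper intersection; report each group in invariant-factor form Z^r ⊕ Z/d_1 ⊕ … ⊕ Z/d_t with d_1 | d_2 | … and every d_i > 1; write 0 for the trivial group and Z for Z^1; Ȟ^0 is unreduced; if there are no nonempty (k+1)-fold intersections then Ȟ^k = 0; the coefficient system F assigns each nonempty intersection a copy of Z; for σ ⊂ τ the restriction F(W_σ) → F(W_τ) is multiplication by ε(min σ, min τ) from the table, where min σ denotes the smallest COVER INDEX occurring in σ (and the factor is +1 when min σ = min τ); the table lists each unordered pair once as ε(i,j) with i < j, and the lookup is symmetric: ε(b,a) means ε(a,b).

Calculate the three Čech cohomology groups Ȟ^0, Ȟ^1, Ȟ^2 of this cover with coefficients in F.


nerve of the cover:
  W12={p,q,r,v,w} W13={p,q,s,t,w} W14={q,s,t,v,w} W23={p,q,w} W24={q,u,v,w} W34={q,s,t,w}
  W123={p,q,w} W124={q,v,w} W134={q,s,t,w} W234={q,w}
  W1234={q,w}
C dims 4,6,4,1; δ0: rk 3, SNF 1^3; δ1: rk 3, SNF 1^3; δ2: rk 1, SNF 1^1
Ȟ^0 = (4 − 3) − 0 = 1, so Ȟ^0 ≅ Z
Ȟ^1 = (6 − 3) − 3 = 0, so Ȟ^1 ≅ 0
Ȟ^2 = (4 − 1) − 3 = 0, so Ȟ^2 ≅ 0

Ȟ^0 ≅ Z, Ȟ^1 ≅ 0, Ȟ^2 ≅ 0


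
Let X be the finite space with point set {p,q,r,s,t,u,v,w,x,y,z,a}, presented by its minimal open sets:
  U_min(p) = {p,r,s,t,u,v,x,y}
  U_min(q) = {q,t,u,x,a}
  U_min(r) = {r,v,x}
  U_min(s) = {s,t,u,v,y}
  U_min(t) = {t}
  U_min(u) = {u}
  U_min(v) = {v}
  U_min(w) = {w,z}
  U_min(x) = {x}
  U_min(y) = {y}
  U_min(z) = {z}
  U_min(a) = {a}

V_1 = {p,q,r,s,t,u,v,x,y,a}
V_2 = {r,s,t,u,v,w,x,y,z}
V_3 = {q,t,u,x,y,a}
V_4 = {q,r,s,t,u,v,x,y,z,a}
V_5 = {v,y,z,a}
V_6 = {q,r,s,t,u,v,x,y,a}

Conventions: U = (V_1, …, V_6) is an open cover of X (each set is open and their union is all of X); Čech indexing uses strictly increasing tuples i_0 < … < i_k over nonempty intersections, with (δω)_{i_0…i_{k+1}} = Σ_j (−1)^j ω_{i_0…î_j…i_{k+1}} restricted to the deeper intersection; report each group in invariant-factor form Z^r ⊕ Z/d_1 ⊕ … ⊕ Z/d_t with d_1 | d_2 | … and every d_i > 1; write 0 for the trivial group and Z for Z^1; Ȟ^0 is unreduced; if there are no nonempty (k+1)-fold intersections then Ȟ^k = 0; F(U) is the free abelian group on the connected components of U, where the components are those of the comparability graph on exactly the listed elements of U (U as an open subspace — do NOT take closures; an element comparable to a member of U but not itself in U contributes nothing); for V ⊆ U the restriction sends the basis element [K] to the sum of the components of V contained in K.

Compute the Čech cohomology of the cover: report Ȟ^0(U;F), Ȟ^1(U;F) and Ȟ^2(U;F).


Ȟ^0 ≅ Z^2; Ȟ^1 ≅ 0; Ȟ^2 ≅ 0

cover nerve:
  V12={r,s,t,u,v,x,y} V13={q,t,u,x,y,a} V14={q,r,s,t,u,v,x,y,a} V15={v,y,a} V16={q,r,s,t,u,v,x,y,a} V23={t,u,x,y} V24={r,s,t,u,v,x,y,z} V25={v,y,z} V26={r,s,t,u,v,x,y} V34={q,t,u,x,y,a} V35={y,a} V36={q,t,u,x,y,a} V45={v,y,z,a} V46={q,r,s,t,u,v,x,y,a} V56={v,y,a}
  V123={t,u,x,y} V124={r,s,t,u,v,x,y} V125={v,y} V126={r,s,t,u,v,x,y} V134={q,t,u,x,y,a} V135={y,a} V136={q,t,u,x,y,a} V145={v,y,a} V146={q,r,s,t,u,v,x,y,a} V156={v,y,a} V234={t,u,x,y} V235={y} V236={t,u,x,y} V245={v,y,z} V246={r,s,t,u,v,x,y} V256={v,y} V345={y,a} V346={q,t,u,x,y,a} V356={y,a} V456={v,y,a}
  V1234={t,u,x,y} V1235={y} V1236={t,u,x,y} V1245={v,y} V1246={r,s,t,u,v,x,y} V1256={v,y} V1345={y,a} V1346={q,t,u,x,y,a} V1356={y,a} V1456={v,y,a} V2345={y} V2346={t,u,x,y} V2356={y} V2456={v,y} V3456={y,a}
  V12345={y} V12346={t,u,x,y} V12356={y} V12456={v,y} V13456={y,a} V23456={y}
  V123456={y}
components per intersection:
  V1: {p,q,r,s,t,u,v,x,y,a}
  V2: {r,s,t,u,v,x,y} {w,z}
  V3: {q,t,u,x,a} {y}
  V4: {q,r,s,t,u,v,x,y,a} {z}
  V5: {v} {y} {z} {a}
  V6: {q,r,s,t,u,v,x,y,a}
  V12: {r,s,t,u,v,x,y}
  V13: {q,t,u,x,a} {y}
  V14: {q,r,s,t,u,v,x,y,a}
  V15: {v} {y} {a}
  V16: {q,r,s,t,u,v,x,y,a}
  V23: {t} {u} {x} {y}
  V24: {r,s,t,u,v,x,y} {z}
  V25: {v} {y} {z}
  V26: {r,s,t,u,v,x,y}
  V34: {q,t,u,x,a} {y}
  V35: {y} {a}
  V36: {q,t,u,x,a} {y}
  V45: {v} {y} {z} {a}
  V46: {q,r,s,t,u,v,x,y,a}
  V56: {v} {y} {a}
  V123: {t} {u} {x} {y}
  V124: {r,s,t,u,v,x,y}
  V125: {v} {y}
  V126: {r,s,t,u,v,x,y}
  V134: {q,t,u,x,a} {y}
  V135: {y} {a}
  V136: {q,t,u,x,a} {y}
  V145: {v} {y} {a}
  V146: {q,r,s,t,u,v,x,y,a}
  V156: {v} {y} {a}
  V234: {t} {u} {x} {y}
  V235: {y}
  V236: {t} {u} {x} {y}
  V245: {v} {y} {z}
  V246: {r,s,t,u,v,x,y}
  V256: {v} {y}
  V345: {y} {a}
  V346: {q,t,u,x,a} {y}
  V356: {y} {a}
  V456: {v} {y} {a}
  V1234: {t} {u} {x} {y}
  V1235: {y}
  V1236: {t} {u} {x} {y}
  V1245: {v} {y}
  V1246: {r,s,t,u,v,x,y}
  V1256: {v} {y}
  V1345: {y} {a}
  V1346: {q,t,u,x,a} {y}
  V1356: {y} {a}
  V1456: {v} {y} {a}
  V2345: {y}
  V2346: {t} {u} {x} {y}
  V2356: {y}
  V2456: {v} {y}
  V3456: {y} {a}
  V12345: {y}
  V12346: {t} {u} {x} {y}
  V12356: {y}
  V12456: {v} {y}
  V13456: {y} {a}
  V23456: {y}
  V123456: {y}
C dims 12,32,45,33; δ0: rk 10, SNF 1^10; δ1: rk 22, SNF 1^22; δ2: rk 23, SNF 1^23
Ȟ^0: (12−10)−0=2 ⇒ Z^2
Ȟ^1: (32−22)−10=0 ⇒ 0
Ȟ^2: (45−23)−22=0 ⇒ 0


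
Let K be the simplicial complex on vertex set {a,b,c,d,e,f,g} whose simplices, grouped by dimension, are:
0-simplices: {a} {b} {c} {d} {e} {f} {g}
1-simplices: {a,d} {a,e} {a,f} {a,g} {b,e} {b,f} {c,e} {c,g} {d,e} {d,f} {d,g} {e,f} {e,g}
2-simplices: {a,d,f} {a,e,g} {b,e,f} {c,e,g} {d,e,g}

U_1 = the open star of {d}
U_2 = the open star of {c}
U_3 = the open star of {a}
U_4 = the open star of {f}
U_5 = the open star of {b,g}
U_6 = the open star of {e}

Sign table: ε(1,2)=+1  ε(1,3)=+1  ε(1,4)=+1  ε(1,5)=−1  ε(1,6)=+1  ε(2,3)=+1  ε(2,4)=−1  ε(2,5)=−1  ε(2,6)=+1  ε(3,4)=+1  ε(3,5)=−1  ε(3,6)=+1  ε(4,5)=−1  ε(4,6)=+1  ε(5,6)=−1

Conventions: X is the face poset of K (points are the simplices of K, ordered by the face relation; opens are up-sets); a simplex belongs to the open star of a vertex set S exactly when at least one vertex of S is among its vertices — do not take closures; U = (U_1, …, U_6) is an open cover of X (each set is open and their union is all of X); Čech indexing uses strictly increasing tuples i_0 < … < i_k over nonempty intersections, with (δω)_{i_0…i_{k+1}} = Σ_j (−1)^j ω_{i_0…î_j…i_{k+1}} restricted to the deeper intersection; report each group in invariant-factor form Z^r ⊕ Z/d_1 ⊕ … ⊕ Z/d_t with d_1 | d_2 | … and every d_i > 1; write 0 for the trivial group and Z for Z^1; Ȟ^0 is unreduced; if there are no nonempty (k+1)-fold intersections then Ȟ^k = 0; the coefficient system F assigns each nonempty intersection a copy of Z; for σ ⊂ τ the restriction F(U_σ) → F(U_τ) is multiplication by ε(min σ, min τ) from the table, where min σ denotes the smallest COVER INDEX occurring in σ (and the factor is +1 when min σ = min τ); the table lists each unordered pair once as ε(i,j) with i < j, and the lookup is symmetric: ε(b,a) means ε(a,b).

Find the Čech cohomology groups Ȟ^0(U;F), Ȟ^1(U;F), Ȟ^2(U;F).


nonempty intersections:
  U1={{d},{a,d},{d,e},{d,f},{d,g},{a,d,f},{d,e,g}} U2={{c},{c,e},{c,g},{c,e,g}} U3={{a},{a,d},{a,e},{a,f},{a,g},{a,d,f},{a,e,g}} U4={{f},{a,f},{b,f},{d,f},{e,f},{a,d,f},{b,e,f}} U5={{b},{g},{a,g},{b,e},{b,f},{c,g},{d,g},{e,g},{a,e,g},{b,e,f},{c,e,g},{d,e,g}} U6={{e},{a,e},{b,e},{c,e},{d,e},{e,f},{e,g},{a,e,g},{b,e,f},{c,e,g},{d,e,g}}
  U13={{a,d},{a,d,f}} U14={{d,f},{a,d,f}} U15={{d,g},{d,e,g}} U16={{d,e},{d,e,g}} U25={{c,g},{c,e,g}} U26={{c,e},{c,e,g}} U34={{a,f},{a,d,f}} U35={{a,g},{a,e,g}} U36={{a,e},{a,e,g}} U45={{b,f},{b,e,f}} U46={{e,f},{b,e,f}} U56={{b,e},{e,g},{a,e,g},{b,e,f},{c,e,g},{d,e,g}}
  U134={{a,d,f}} U156={{d,e,g}} U256={{c,e,g}} U356={{a,e,g}} U456={{b,e,f}}
C dims 6,12,5; δ0: rk 5, SNF 1^5; δ1: rk 5, SNF 1^5
Ȟ^0: (6−5)−0=1 ⇒ Z
Ȟ^1: (12−5)−5=2 ⇒ Z^2
Ȟ^2: (5−0)−5=0 ⇒ 0

Ȟ^0(U;F) ≅ Z; Ȟ^1(U;F) ≅ Z^2; Ȟ^2(U;F) ≅ 0


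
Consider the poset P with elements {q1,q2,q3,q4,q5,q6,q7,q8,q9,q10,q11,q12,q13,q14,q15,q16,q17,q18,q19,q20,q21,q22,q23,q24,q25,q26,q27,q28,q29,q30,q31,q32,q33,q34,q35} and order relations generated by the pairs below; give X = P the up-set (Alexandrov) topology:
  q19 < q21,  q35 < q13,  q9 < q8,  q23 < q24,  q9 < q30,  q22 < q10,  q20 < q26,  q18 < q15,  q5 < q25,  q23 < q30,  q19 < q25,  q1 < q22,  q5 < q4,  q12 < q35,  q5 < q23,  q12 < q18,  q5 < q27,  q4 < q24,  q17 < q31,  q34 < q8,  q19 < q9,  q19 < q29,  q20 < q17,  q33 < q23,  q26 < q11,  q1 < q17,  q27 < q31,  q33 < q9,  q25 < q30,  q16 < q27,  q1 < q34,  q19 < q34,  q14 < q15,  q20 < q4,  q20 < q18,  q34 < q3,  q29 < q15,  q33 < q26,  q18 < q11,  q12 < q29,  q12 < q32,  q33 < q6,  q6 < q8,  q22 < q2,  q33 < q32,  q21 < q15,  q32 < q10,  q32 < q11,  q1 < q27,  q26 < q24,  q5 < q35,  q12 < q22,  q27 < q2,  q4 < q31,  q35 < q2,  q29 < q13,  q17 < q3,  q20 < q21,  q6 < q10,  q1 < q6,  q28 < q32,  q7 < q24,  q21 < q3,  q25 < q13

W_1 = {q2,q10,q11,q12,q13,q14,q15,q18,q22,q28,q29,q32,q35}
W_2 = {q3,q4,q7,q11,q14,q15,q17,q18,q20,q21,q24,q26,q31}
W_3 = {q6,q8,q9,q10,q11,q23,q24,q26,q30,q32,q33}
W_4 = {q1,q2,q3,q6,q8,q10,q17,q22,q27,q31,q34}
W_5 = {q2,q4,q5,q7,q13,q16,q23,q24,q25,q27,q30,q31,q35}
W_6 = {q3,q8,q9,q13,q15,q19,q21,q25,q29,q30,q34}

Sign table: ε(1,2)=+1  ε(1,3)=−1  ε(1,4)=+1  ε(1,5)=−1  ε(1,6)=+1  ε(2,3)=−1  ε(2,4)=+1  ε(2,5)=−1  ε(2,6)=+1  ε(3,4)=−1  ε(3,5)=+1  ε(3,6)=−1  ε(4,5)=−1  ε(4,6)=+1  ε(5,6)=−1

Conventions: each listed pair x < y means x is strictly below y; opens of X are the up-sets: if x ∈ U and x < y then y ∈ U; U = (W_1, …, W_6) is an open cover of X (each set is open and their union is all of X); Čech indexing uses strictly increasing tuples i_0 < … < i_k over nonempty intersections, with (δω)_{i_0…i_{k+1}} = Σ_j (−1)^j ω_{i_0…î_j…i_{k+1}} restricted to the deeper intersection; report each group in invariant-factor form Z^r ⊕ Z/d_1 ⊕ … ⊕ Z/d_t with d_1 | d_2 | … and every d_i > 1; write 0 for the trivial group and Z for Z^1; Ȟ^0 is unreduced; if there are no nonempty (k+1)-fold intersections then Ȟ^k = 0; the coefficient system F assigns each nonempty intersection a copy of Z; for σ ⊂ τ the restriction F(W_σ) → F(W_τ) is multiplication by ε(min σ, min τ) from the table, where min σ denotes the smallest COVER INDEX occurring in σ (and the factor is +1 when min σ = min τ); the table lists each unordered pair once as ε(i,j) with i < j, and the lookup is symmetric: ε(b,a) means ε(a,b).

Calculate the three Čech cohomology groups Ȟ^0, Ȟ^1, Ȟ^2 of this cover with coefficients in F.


Ȟ^0 = Z,  Ȟ^1 = 0,  Ȟ^2 = Z/2

nerve of the cover:
  W12={q11,q14,q15,q18} W13={q10,q11,q32} W14={q2,q10,q22} W15={q2,q13,q35} W16={q13,q15,q29} W23={q11,q24,q26} W24={q3,q17,q31} W25={q4,q7,q24,q31} W26={q3,q15,q21} W34={q6,q8,q10} W35={q23,q24,q30} W36={q8,q9,q30} W45={q2,q27,q31} W46={q3,q8,q34} W56={q13,q25,q30}
  W123={q11} W126={q15} W134={q10} W145={q2} W156={q13} W235={q24} W245={q31} W246={q3} W346={q8} W356={q30}
C dims 6,15,10; δ0: rk 5, SNF 1^5; δ1: rk 10, SNF 1^9·2
Ȟ^0 = (6 − 5) − 0 = 1, so Ȟ^0 ≅ Z
Ȟ^1 = (15 − 10) − 5 = 0, so Ȟ^1 ≅ 0
Ȟ^2 = (10 − 0) − 10 = 0 plus torsion [2], so Ȟ^2 ≅ Z/2


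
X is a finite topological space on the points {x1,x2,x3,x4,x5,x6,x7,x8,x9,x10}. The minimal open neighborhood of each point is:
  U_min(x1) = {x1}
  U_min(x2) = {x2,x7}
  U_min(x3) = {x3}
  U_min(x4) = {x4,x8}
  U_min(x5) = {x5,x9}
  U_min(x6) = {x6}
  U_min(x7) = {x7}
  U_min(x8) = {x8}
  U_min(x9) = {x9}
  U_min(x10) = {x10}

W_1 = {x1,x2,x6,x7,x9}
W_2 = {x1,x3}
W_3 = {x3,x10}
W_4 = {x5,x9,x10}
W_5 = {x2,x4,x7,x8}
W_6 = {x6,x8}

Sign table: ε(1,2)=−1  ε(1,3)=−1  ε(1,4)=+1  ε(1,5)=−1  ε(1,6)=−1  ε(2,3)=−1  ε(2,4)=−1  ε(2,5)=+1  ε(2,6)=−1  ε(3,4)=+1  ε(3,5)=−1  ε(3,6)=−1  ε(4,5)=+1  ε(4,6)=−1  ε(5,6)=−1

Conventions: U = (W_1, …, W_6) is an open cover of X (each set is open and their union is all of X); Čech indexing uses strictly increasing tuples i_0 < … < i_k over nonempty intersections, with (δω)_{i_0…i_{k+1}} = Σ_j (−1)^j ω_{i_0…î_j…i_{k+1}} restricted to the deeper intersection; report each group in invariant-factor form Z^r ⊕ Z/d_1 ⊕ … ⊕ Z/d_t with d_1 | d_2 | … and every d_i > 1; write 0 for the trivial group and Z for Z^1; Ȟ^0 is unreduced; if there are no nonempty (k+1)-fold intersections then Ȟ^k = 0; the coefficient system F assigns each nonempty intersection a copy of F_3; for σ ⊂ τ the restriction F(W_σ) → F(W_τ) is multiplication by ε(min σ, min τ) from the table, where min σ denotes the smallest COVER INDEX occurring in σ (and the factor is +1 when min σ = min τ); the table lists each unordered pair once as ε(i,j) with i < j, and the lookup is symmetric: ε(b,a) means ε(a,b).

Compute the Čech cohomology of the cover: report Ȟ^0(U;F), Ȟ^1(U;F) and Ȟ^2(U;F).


Ȟ^0 ≅ 0, Ȟ^1 ≅ Z/3, Ȟ^2 ≅ 0

nonempty intersections:
  W12={x1} W14={x9} W15={x2,x7} W16={x6} W23={x3} W34={x10} W56={x8}
C dims 6,7; δ0: rk_F3 6
Ȟ^0: (6−6)−0=0 ⇒ 0
Ȟ^1: (7−0)−6=1 ⇒ Z/3
Ȟ^2: (0−0)−0=0 ⇒ 0


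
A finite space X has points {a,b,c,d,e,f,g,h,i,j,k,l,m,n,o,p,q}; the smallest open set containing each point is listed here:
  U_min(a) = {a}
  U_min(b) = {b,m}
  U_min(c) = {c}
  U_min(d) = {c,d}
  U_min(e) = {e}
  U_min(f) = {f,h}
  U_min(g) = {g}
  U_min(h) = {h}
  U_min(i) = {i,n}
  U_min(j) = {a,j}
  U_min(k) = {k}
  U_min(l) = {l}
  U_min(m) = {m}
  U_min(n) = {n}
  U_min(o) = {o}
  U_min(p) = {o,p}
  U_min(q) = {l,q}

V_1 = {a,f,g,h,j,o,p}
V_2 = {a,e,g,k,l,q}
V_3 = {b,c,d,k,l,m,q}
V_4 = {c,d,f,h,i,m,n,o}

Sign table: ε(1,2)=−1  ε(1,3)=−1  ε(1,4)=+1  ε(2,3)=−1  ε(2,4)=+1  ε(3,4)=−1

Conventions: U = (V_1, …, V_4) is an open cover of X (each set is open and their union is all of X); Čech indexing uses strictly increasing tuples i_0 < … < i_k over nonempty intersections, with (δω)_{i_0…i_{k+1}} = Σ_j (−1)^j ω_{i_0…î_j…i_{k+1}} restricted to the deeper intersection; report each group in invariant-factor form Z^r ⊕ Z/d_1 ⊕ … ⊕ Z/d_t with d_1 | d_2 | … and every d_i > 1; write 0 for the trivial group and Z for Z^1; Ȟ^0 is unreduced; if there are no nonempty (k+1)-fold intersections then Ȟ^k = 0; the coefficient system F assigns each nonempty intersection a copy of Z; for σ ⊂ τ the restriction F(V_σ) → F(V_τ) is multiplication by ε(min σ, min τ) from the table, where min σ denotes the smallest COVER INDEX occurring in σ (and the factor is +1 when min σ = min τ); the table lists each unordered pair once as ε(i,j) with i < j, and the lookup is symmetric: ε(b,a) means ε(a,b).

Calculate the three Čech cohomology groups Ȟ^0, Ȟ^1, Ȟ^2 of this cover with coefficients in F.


Ȟ^0 = 0, Ȟ^1 = Z/2 and Ȟ^2 = 0

nerve simplices:
  V12={a,g} V14={f,h,o} V23={k,l,q} V34={c,d,m}
C dims 4,4; δ0: rk 4, SNF 1^3·2
degree 0: 4−4−0 = 0 → Ȟ^0 ≅ 0
degree 1: 4−0−4 = 0 plus torsion [2] → Ȟ^1 ≅ Z/2
degree 2: 0−0−0 = 0 → Ȟ^2 ≅ 0


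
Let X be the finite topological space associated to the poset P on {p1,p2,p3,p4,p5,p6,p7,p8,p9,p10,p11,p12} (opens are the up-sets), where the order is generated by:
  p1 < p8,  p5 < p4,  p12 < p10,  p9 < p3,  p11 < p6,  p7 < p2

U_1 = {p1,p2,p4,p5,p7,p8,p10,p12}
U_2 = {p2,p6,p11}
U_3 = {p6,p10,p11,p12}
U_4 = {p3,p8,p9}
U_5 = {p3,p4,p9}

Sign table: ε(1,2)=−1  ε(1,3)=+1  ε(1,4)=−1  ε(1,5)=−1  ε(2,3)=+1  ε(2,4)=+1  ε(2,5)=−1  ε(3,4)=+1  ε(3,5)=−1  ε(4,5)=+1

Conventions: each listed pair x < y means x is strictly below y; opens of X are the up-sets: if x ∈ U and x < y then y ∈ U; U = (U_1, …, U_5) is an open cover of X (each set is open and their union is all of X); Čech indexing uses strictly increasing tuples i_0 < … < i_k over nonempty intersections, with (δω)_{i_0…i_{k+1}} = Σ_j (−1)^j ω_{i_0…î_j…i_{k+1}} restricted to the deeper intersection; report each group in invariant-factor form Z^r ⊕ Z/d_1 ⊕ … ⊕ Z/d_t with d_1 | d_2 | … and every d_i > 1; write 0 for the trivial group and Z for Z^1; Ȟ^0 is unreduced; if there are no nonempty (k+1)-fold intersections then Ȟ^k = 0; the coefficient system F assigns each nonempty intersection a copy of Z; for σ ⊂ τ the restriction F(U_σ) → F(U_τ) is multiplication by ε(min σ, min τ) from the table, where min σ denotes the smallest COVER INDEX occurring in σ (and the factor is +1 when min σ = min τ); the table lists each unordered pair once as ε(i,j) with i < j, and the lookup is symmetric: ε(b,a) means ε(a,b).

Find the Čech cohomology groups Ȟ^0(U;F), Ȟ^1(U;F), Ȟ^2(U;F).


nonempty intersections:
  U12={p2} U13={p10,p12} U14={p8} U15={p4} U23={p6,p11} U45={p3,p9}
C dims 5,6; δ0: rk 5, SNF 1^4·2
Ȟ^0: (5−5)−0=0 ⇒ 0
Ȟ^1: (6−0)−5=1 plus torsion [2] ⇒ Z ⊕ Z/2
Ȟ^2: (0−0)−0=0 ⇒ 0

Ȟ^0(U;F) ≅ 0, Ȟ^1(U;F) ≅ Z ⊕ Z/2, Ȟ^2(U;F) ≅ 0


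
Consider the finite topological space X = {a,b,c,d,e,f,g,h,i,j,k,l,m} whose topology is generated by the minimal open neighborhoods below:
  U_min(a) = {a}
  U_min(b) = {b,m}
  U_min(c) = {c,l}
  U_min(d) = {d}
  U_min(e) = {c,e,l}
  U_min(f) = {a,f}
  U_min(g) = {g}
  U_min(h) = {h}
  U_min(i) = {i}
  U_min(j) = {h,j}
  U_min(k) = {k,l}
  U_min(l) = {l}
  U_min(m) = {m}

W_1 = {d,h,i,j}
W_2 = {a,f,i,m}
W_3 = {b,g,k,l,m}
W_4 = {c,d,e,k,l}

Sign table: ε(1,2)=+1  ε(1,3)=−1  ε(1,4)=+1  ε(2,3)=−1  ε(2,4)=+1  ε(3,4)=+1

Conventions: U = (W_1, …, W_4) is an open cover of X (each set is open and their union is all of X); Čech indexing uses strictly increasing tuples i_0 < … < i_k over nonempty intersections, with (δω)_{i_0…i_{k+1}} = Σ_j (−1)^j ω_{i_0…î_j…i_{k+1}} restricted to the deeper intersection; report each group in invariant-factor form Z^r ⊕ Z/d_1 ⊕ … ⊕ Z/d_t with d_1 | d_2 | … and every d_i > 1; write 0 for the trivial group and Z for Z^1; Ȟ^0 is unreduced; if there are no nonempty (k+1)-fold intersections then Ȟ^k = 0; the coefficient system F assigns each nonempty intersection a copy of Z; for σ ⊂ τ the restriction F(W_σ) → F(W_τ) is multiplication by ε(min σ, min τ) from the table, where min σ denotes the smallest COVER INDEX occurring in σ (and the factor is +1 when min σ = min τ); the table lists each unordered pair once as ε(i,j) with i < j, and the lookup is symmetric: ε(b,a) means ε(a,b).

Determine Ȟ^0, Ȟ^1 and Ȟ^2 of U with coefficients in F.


cover nerve:
  W12={i} W14={d} W23={m} W34={k,l}
C dims 4,4; δ0: rk 4, SNF 1^3·2
Ȟ^0: (4−4)−0=0 ⇒ 0
Ȟ^1: (4−0)−4=0 plus torsion [2] ⇒ Z/2
Ȟ^2: (0−0)−0=0 ⇒ 0

Ȟ^0 = 0, Ȟ^1 = Z/2, Ȟ^2 = 0


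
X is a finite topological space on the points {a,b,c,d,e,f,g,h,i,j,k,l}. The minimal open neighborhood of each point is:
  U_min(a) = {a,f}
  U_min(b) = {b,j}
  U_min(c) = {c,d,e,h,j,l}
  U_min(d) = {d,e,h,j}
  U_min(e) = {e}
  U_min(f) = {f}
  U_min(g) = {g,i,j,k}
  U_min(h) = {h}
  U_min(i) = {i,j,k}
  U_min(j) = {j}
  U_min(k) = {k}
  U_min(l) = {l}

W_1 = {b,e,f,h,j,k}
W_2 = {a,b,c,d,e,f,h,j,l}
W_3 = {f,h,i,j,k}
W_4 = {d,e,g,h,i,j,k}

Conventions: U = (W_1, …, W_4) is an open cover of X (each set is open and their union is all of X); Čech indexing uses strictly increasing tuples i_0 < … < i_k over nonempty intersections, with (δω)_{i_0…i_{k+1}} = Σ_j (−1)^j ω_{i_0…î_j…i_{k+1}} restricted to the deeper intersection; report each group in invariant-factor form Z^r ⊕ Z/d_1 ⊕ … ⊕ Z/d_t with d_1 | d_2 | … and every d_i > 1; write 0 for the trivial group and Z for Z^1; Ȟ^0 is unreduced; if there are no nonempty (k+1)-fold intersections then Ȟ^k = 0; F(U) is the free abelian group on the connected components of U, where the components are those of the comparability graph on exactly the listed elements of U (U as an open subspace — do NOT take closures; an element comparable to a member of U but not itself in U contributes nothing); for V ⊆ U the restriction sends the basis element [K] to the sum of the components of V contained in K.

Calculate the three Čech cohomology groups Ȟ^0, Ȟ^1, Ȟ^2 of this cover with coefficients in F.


nonempty intersections:
  W12={b,e,f,h,j} W13={f,h,j,k} W14={e,h,j,k} W23={f,h,j} W24={d,e,h,j} W34={h,i,j,k}
  W123={f,h,j} W124={e,h,j} W134={h,j,k} W234={h,j}
  W1234={h,j}
components per intersection:
  W1: {b,j} {e} {f} {h} {k}
  W2: {a,f} {b,c,d,e,h,j,l}
  W3: {f} {h} {i,j,k}
  W4: {d,e,g,h,i,j,k}
  W12: {b,j} {e} {f} {h}
  W13: {f} {h} {j} {k}
  W14: {e} {h} {j} {k}
  W23: {f} {h} {j}
  W24: {d,e,h,j}
  W34: {h} {i,j,k}
  W123: {f} {h} {j}
  W124: {e} {h} {j}
  W134: {h} {j} {k}
  W234: {h} {j}
  W1234: {h} {j}
C dims 11,18,11,2; δ0: rk 9, SNF 1^9; δ1: rk 9, SNF 1^9; δ2: rk 2, SNF 1^2
Ȟ^0: (11−9)−0=2 ⇒ Z^2
Ȟ^1: (18−9)−9=0 ⇒ 0
Ȟ^2: (11−2)−9=0 ⇒ 0

Ȟ^0 = Z^2, Ȟ^1 = 0 and Ȟ^2 = 0


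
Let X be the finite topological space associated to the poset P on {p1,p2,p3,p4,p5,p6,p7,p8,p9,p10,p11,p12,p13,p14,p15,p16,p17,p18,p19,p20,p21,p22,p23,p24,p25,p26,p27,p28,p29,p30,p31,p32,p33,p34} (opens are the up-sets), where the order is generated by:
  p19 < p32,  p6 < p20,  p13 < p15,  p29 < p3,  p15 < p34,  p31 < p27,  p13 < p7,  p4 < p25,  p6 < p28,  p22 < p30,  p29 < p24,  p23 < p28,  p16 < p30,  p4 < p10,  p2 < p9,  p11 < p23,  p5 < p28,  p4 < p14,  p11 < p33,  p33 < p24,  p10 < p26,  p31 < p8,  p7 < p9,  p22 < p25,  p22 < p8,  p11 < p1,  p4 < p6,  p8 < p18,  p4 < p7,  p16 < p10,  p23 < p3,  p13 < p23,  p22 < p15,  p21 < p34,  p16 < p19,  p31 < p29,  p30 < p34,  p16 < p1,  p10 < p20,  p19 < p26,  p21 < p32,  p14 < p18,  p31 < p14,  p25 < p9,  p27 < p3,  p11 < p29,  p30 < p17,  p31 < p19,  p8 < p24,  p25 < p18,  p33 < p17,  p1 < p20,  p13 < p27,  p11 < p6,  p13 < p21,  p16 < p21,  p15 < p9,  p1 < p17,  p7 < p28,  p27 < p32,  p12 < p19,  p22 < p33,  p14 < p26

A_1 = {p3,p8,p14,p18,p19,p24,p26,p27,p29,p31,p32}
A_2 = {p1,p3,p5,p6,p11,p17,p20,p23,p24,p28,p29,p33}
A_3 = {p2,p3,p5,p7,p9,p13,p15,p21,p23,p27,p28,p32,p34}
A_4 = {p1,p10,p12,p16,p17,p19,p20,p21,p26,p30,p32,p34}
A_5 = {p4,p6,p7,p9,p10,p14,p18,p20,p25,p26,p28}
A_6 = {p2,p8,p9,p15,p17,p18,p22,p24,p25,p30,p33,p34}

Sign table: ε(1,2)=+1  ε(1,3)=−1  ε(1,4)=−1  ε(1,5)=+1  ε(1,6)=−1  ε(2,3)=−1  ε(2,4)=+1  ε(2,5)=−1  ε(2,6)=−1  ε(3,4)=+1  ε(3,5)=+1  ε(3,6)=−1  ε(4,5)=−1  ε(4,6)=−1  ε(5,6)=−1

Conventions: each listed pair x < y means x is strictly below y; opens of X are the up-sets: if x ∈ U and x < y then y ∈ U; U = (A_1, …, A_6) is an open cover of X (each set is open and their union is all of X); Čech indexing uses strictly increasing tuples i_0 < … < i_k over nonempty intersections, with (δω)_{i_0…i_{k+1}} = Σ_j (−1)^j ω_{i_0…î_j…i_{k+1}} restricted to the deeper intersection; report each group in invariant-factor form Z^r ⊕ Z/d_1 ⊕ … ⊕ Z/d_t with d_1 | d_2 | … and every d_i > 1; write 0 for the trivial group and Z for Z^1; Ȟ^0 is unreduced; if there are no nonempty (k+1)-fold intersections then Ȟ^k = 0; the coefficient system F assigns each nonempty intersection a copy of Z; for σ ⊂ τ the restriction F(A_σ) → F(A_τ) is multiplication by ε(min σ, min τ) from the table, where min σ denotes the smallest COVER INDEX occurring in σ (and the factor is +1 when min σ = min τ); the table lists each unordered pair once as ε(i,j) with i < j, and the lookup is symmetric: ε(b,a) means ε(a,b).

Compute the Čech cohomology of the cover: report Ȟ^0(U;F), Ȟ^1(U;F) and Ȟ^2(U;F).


nerve of the cover:
  A12={p3,p24,p29} A13={p3,p27,p32} A14={p19,p26,p32} A15={p14,p18,p26} A16={p8,p18,p24} A23={p3,p5,p23,p28} A24={p1,p17,p20} A25={p6,p20,p28} A26={p17,p24,p33} A34={p21,p32,p34} A35={p7,p9,p28} A36={p2,p9,p15,p34} A45={p10,p20,p26} A46={p17,p30,p34} A56={p9,p18,p25}
  A123={p3} A126={p24} A134={p32} A145={p26} A156={p18} A235={p28} A245={p20} A246={p17} A346={p34} A356={p9}
C dims 6,15,10; δ0: rk 6, SNF 1^5·2; δ1: rk 9, SNF 1^9
Ȟ^0 = (6 − 6) − 0 = 0, so Ȟ^0 ≅ 0
Ȟ^1 = (15 − 9) − 6 = 0 plus torsion [2], so Ȟ^1 ≅ Z/2
Ȟ^2 = (10 − 0) − 9 = 1, so Ȟ^2 ≅ Z

Ȟ^0(U;F) ≅ 0,  Ȟ^1(U;F) ≅ Z/2,  Ȟ^2(U;F) ≅ Z


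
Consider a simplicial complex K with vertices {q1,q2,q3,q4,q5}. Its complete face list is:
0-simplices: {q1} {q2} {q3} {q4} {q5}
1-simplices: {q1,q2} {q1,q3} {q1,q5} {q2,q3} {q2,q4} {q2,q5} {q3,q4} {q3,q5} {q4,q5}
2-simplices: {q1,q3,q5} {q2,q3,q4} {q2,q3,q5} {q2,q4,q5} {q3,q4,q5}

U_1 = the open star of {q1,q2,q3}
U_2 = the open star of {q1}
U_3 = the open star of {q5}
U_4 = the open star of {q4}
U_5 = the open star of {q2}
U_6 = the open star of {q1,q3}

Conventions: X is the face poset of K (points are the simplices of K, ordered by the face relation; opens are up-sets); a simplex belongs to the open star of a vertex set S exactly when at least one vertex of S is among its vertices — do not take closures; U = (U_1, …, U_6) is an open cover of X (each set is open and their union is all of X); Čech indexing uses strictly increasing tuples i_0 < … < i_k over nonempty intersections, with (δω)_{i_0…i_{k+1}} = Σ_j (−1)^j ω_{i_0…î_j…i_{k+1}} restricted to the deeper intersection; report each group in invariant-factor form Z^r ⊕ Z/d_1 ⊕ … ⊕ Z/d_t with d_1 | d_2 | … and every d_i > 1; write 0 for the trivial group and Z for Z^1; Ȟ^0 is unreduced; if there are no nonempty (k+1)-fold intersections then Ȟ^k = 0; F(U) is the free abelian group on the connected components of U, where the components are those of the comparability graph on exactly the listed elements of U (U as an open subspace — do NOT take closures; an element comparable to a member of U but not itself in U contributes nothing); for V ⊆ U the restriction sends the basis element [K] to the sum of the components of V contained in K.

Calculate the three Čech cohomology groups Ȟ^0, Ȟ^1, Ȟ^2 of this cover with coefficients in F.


Ȟ^0(U;F) ≅ Z, Ȟ^1(U;F) ≅ 0 and Ȟ^2(U;F) ≅ Z

nerve of the cover:
  U1={{q1},{q2},{q3},{q1,q2},{q1,q3},{q1,q5},{q2,q3},{q2,q4},{q2,q5},{q3,q4},{q3,q5},{q1,q3,q5},{q2,q3,q4},{q2,q3,q5},{q2,q4,q5},{q3,q4,q5}} U2={{q1},{q1,q2},{q1,q3},{q1,q5},{q1,q3,q5}} U3={{q5},{q1,q5},{q2,q5},{q3,q5},{q4,q5},{q1,q3,q5},{q2,q3,q5},{q2,q4,q5},{q3,q4,q5}} U4={{q4},{q2,q4},{q3,q4},{q4,q5},{q2,q3,q4},{q2,q4,q5},{q3,q4,q5}} U5={{q2},{q1,q2},{q2,q3},{q2,q4},{q2,q5},{q2,q3,q4},{q2,q3,q5},{q2,q4,q5}} U6={{q1},{q3},{q1,q2},{q1,q3},{q1,q5},{q2,q3},{q3,q4},{q3,q5},{q1,q3,q5},{q2,q3,q4},{q2,q3,q5},{q3,q4,q5}}
  U12={{q1},{q1,q2},{q1,q3},{q1,q5},{q1,q3,q5}} U13={{q1,q5},{q2,q5},{q3,q5},{q1,q3,q5},{q2,q3,q5},{q2,q4,q5},{q3,q4,q5}} U14={{q2,q4},{q3,q4},{q2,q3,q4},{q2,q4,q5},{q3,q4,q5}} U15={{q2},{q1,q2},{q2,q3},{q2,q4},{q2,q5},{q2,q3,q4},{q2,q3,q5},{q2,q4,q5}} U16={{q1},{q3},{q1,q2},{q1,q3},{q1,q5},{q2,q3},{q3,q4},{q3,q5},{q1,q3,q5},{q2,q3,q4},{q2,q3,q5},{q3,q4,q5}} U23={{q1,q5},{q1,q3,q5}} U25={{q1,q2}} U26={{q1},{q1,q2},{q1,q3},{q1,q5},{q1,q3,q5}} U34={{q4,q5},{q2,q4,q5},{q3,q4,q5}} U35={{q2,q5},{q2,q3,q5},{q2,q4,q5}} U36={{q1,q5},{q3,q5},{q1,q3,q5},{q2,q3,q5},{q3,q4,q5}} U45={{q2,q4},{q2,q3,q4},{q2,q4,q5}} U46={{q3,q4},{q2,q3,q4},{q3,q4,q5}} U56={{q1,q2},{q2,q3},{q2,q3,q4},{q2,q3,q5}}
  U123={{q1,q5},{q1,q3,q5}} U125={{q1,q2}} U126={{q1},{q1,q2},{q1,q3},{q1,q5},{q1,q3,q5}} U134={{q2,q4,q5},{q3,q4,q5}} U135={{q2,q5},{q2,q3,q5},{q2,q4,q5}} U136={{q1,q5},{q3,q5},{q1,q3,q5},{q2,q3,q5},{q3,q4,q5}} U145={{q2,q4},{q2,q3,q4},{q2,q4,q5}} U146={{q3,q4},{q2,q3,q4},{q3,q4,q5}} U156={{q1,q2},{q2,q3},{q2,q3,q4},{q2,q3,q5}} U236={{q1,q5},{q1,q3,q5}} U256={{q1,q2}} U345={{q2,q4,q5}} U346={{q3,q4,q5}} U356={{q2,q3,q5}} U456={{q2,q3,q4}}
  U1236={{q1,q5},{q1,q3,q5}} U1256={{q1,q2}} U1345={{q2,q4,q5}} U1346={{q3,q4,q5}} U1356={{q2,q3,q5}} U1456={{q2,q3,q4}}
components per intersection:
  U1: {{q1},{q2},{q3},{q1,q2},{q1,q3},{q1,q5},{q2,q3},{q2,q4},{q2,q5},{q3,q4},{q3,q5},{q1,q3,q5},{q2,q3,q4},{q2,q3,q5},{q2,q4,q5},{q3,q4,q5}}
  U2: {{q1},{q1,q2},{q1,q3},{q1,q5},{q1,q3,q5}}
  U3: {{q5},{q1,q5},{q2,q5},{q3,q5},{q4,q5},{q1,q3,q5},{q2,q3,q5},{q2,q4,q5},{q3,q4,q5}}
  U4: {{q4},{q2,q4},{q3,q4},{q4,q5},{q2,q3,q4},{q2,q4,q5},{q3,q4,q5}}
  U5: {{q2},{q1,q2},{q2,q3},{q2,q4},{q2,q5},{q2,q3,q4},{q2,q3,q5},{q2,q4,q5}}
  U6: {{q1},{q3},{q1,q2},{q1,q3},{q1,q5},{q2,q3},{q3,q4},{q3,q5},{q1,q3,q5},{q2,q3,q4},{q2,q3,q5},{q3,q4,q5}}
  U12: {{q1},{q1,q2},{q1,q3},{q1,q5},{q1,q3,q5}}
  U13: {{q1,q5},{q2,q5},{q3,q5},{q1,q3,q5},{q2,q3,q5},{q2,q4,q5},{q3,q4,q5}}
  U14: {{q2,q4},{q3,q4},{q2,q3,q4},{q2,q4,q5},{q3,q4,q5}}
  U15: {{q2},{q1,q2},{q2,q3},{q2,q4},{q2,q5},{q2,q3,q4},{q2,q3,q5},{q2,q4,q5}}
  U16: {{q1},{q3},{q1,q2},{q1,q3},{q1,q5},{q2,q3},{q3,q4},{q3,q5},{q1,q3,q5},{q2,q3,q4},{q2,q3,q5},{q3,q4,q5}}
  U23: {{q1,q5},{q1,q3,q5}}
  U25: {{q1,q2}}
  U26: {{q1},{q1,q2},{q1,q3},{q1,q5},{q1,q3,q5}}
  U34: {{q4,q5},{q2,q4,q5},{q3,q4,q5}}
  U35: {{q2,q5},{q2,q3,q5},{q2,q4,q5}}
  U36: {{q1,q5},{q3,q5},{q1,q3,q5},{q2,q3,q5},{q3,q4,q5}}
  U45: {{q2,q4},{q2,q3,q4},{q2,q4,q5}}
  U46: {{q3,q4},{q2,q3,q4},{q3,q4,q5}}
  U56: {{q1,q2}} {{q2,q3},{q2,q3,q4},{q2,q3,q5}}
  U123: {{q1,q5},{q1,q3,q5}}
  U125: {{q1,q2}}
  U126: {{q1},{q1,q2},{q1,q3},{q1,q5},{q1,q3,q5}}
  U134: {{q2,q4,q5}} {{q3,q4,q5}}
  U135: {{q2,q5},{q2,q3,q5},{q2,q4,q5}}
  U136: {{q1,q5},{q3,q5},{q1,q3,q5},{q2,q3,q5},{q3,q4,q5}}
  U145: {{q2,q4},{q2,q3,q4},{q2,q4,q5}}
  U146: {{q3,q4},{q2,q3,q4},{q3,q4,q5}}
  U156: {{q1,q2}} {{q2,q3},{q2,q3,q4},{q2,q3,q5}}
  U236: {{q1,q5},{q1,q3,q5}}
  U256: {{q1,q2}}
  U345: {{q2,q4,q5}}
  U346: {{q3,q4,q5}}
  U356: {{q2,q3,q5}}
  U456: {{q2,q3,q4}}
  U1236: {{q1,q5},{q1,q3,q5}}
  U1256: {{q1,q2}}
  U1345: {{q2,q4,q5}}
  U1346: {{q3,q4,q5}}
  U1356: {{q2,q3,q5}}
  U1456: {{q2,q3,q4}}
C dims 6,15,17,6; δ0: rk 5, SNF 1^5; δ1: rk 10, SNF 1^10; δ2: rk 6, SNF 1^6
Ȟ^0 = (6 − 5) − 0 = 1, so Ȟ^0 ≅ Z
Ȟ^1 = (15 − 10) − 5 = 0, so Ȟ^1 ≅ 0
Ȟ^2 = (17 − 6) − 10 = 1, so Ȟ^2 ≅ Z


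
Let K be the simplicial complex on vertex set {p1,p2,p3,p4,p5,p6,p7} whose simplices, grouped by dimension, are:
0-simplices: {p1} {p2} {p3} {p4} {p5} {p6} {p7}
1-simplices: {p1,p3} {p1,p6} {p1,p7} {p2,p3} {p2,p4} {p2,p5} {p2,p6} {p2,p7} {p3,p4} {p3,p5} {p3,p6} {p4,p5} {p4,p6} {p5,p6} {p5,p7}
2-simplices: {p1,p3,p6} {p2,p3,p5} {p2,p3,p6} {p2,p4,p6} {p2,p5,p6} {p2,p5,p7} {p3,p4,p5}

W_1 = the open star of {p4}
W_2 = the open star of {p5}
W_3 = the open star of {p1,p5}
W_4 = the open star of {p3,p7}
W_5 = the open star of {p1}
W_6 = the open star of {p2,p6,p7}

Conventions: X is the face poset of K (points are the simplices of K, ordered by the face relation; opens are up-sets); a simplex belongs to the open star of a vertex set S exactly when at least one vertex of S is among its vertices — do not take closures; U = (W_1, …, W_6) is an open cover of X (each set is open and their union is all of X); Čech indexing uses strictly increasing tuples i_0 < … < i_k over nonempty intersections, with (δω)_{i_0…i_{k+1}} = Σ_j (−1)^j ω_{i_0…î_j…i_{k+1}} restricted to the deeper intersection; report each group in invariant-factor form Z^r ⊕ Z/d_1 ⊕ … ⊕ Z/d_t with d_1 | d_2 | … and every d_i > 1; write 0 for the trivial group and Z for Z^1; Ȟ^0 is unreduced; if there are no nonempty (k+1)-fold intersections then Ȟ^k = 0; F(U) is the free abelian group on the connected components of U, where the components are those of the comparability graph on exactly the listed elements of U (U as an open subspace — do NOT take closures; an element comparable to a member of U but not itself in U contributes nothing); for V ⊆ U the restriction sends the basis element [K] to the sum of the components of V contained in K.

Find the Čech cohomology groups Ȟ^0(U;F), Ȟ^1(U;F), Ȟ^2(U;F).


nonempty overlaps:
  W1={{p4},{p2,p4},{p3,p4},{p4,p5},{p4,p6},{p2,p4,p6},{p3,p4,p5}} W2={{p5},{p2,p5},{p3,p5},{p4,p5},{p5,p6},{p5,p7},{p2,p3,p5},{p2,p5,p6},{p2,p5,p7},{p3,p4,p5}} W3={{p1},{p5},{p1,p3},{p1,p6},{p1,p7},{p2,p5},{p3,p5},{p4,p5},{p5,p6},{p5,p7},{p1,p3,p6},{p2,p3,p5},{p2,p5,p6},{p2,p5,p7},{p3,p4,p5}} W4={{p3},{p7},{p1,p3},{p1,p7},{p2,p3},{p2,p7},{p3,p4},{p3,p5},{p3,p6},{p5,p7},{p1,p3,p6},{p2,p3,p5},{p2,p3,p6},{p2,p5,p7},{p3,p4,p5}} W5={{p1},{p1,p3},{p1,p6},{p1,p7},{p1,p3,p6}} W6={{p2},{p6},{p7},{p1,p6},{p1,p7},{p2,p3},{p2,p4},{p2,p5},{p2,p6},{p2,p7},{p3,p6},{p4,p6},{p5,p6},{p5,p7},{p1,p3,p6},{p2,p3,p5},{p2,p3,p6},{p2,p4,p6},{p2,p5,p6},{p2,p5,p7}}
  W12={{p4,p5},{p3,p4,p5}} W13={{p4,p5},{p3,p4,p5}} W14={{p3,p4},{p3,p4,p5}} W16={{p2,p4},{p4,p6},{p2,p4,p6}} W23={{p5},{p2,p5},{p3,p5},{p4,p5},{p5,p6},{p5,p7},{p2,p3,p5},{p2,p5,p6},{p2,p5,p7},{p3,p4,p5}} W24={{p3,p5},{p5,p7},{p2,p3,p5},{p2,p5,p7},{p3,p4,p5}} W26={{p2,p5},{p5,p6},{p5,p7},{p2,p3,p5},{p2,p5,p6},{p2,p5,p7}} W34={{p1,p3},{p1,p7},{p3,p5},{p5,p7},{p1,p3,p6},{p2,p3,p5},{p2,p5,p7},{p3,p4,p5}} W35={{p1},{p1,p3},{p1,p6},{p1,p7},{p1,p3,p6}} W36={{p1,p6},{p1,p7},{p2,p5},{p5,p6},{p5,p7},{p1,p3,p6},{p2,p3,p5},{p2,p5,p6},{p2,p5,p7}} W45={{p1,p3},{p1,p7},{p1,p3,p6}} W46={{p7},{p1,p7},{p2,p3},{p2,p7},{p3,p6},{p5,p7},{p1,p3,p6},{p2,p3,p5},{p2,p3,p6},{p2,p5,p7}} W56={{p1,p6},{p1,p7},{p1,p3,p6}}
  W123={{p4,p5},{p3,p4,p5}} W124={{p3,p4,p5}} W134={{p3,p4,p5}} W234={{p3,p5},{p5,p7},{p2,p3,p5},{p2,p5,p7},{p3,p4,p5}} W236={{p2,p5},{p5,p6},{p5,p7},{p2,p3,p5},{p2,p5,p6},{p2,p5,p7}} W246={{p5,p7},{p2,p3,p5},{p2,p5,p7}} W345={{p1,p3},{p1,p7},{p1,p3,p6}} W346={{p1,p7},{p5,p7},{p1,p3,p6},{p2,p3,p5},{p2,p5,p7}} W356={{p1,p6},{p1,p7},{p1,p3,p6}} W456={{p1,p7},{p1,p3,p6}}
  W1234={{p3,p4,p5}} W2346={{p5,p7},{p2,p3,p5},{p2,p5,p7}} W3456={{p1,p7},{p1,p3,p6}}
components per intersection:
  W1: {{p4},{p2,p4},{p3,p4},{p4,p5},{p4,p6},{p2,p4,p6},{p3,p4,p5}}
  W2: {{p5},{p2,p5},{p3,p5},{p4,p5},{p5,p6},{p5,p7},{p2,p3,p5},{p2,p5,p6},{p2,p5,p7},{p3,p4,p5}}
  W3: {{p1},{p1,p3},{p1,p6},{p1,p7},{p1,p3,p6}} {{p5},{p2,p5},{p3,p5},{p4,p5},{p5,p6},{p5,p7},{p2,p3,p5},{p2,p5,p6},{p2,p5,p7},{p3,p4,p5}}
  W4: {{p3},{p1,p3},{p2,p3},{p3,p4},{p3,p5},{p3,p6},{p1,p3,p6},{p2,p3,p5},{p2,p3,p6},{p3,p4,p5}} {{p7},{p1,p7},{p2,p7},{p5,p7},{p2,p5,p7}}
  W5: {{p1},{p1,p3},{p1,p6},{p1,p7},{p1,p3,p6}}
  W6: {{p2},{p6},{p7},{p1,p6},{p1,p7},{p2,p3},{p2,p4},{p2,p5},{p2,p6},{p2,p7},{p3,p6},{p4,p6},{p5,p6},{p5,p7},{p1,p3,p6},{p2,p3,p5},{p2,p3,p6},{p2,p4,p6},{p2,p5,p6},{p2,p5,p7}}
  W12: {{p4,p5},{p3,p4,p5}}
  W13: {{p4,p5},{p3,p4,p5}}
  W14: {{p3,p4},{p3,p4,p5}}
  W16: {{p2,p4},{p4,p6},{p2,p4,p6}}
  W23: {{p5},{p2,p5},{p3,p5},{p4,p5},{p5,p6},{p5,p7},{p2,p3,p5},{p2,p5,p6},{p2,p5,p7},{p3,p4,p5}}
  W24: {{p3,p5},{p2,p3,p5},{p3,p4,p5}} {{p5,p7},{p2,p5,p7}}
  W26: {{p2,p5},{p5,p6},{p5,p7},{p2,p3,p5},{p2,p5,p6},{p2,p5,p7}}
  W34: {{p1,p3},{p1,p3,p6}} {{p1,p7}} {{p3,p5},{p2,p3,p5},{p3,p4,p5}} {{p5,p7},{p2,p5,p7}}
  W35: {{p1},{p1,p3},{p1,p6},{p1,p7},{p1,p3,p6}}
  W36: {{p1,p6},{p1,p3,p6}} {{p1,p7}} {{p2,p5},{p5,p6},{p5,p7},{p2,p3,p5},{p2,p5,p6},{p2,p5,p7}}
  W45: {{p1,p3},{p1,p3,p6}} {{p1,p7}}
  W46: {{p7},{p1,p7},{p2,p7},{p5,p7},{p2,p5,p7}} {{p2,p3},{p3,p6},{p1,p3,p6},{p2,p3,p5},{p2,p3,p6}}
  W56: {{p1,p6},{p1,p3,p6}} {{p1,p7}}
  W123: {{p4,p5},{p3,p4,p5}}
  W124: {{p3,p4,p5}}
  W134: {{p3,p4,p5}}
  W234: {{p3,p5},{p2,p3,p5},{p3,p4,p5}} {{p5,p7},{p2,p5,p7}}
  W236: {{p2,p5},{p5,p6},{p5,p7},{p2,p3,p5},{p2,p5,p6},{p2,p5,p7}}
  W246: {{p5,p7},{p2,p5,p7}} {{p2,p3,p5}}
  W345: {{p1,p3},{p1,p3,p6}} {{p1,p7}}
  W346: {{p1,p7}} {{p5,p7},{p2,p5,p7}} {{p1,p3,p6}} {{p2,p3,p5}}
  W356: {{p1,p6},{p1,p3,p6}} {{p1,p7}}
  W456: {{p1,p7}} {{p1,p3,p6}}
  W1234: {{p3,p4,p5}}
  W2346: {{p5,p7},{p2,p5,p7}} {{p2,p3,p5}}
  W3456: {{p1,p7}} {{p1,p3,p6}}
C dims 8,22,18,5; δ0: rk 7, SNF 1^7; δ1: rk 13, SNF 1^13; δ2: rk 5, SNF 1^5
degree 0: 8−7−0 = 1 → Ȟ^0 ≅ Z
degree 1: 22−13−7 = 2 → Ȟ^1 ≅ Z^2
degree 2: 18−5−13 = 0 → Ȟ^2 ≅ 0

Ȟ^0(U;F) ≅ Z, Ȟ^1(U;F) ≅ Z^2 and Ȟ^2(U;F) ≅ 0


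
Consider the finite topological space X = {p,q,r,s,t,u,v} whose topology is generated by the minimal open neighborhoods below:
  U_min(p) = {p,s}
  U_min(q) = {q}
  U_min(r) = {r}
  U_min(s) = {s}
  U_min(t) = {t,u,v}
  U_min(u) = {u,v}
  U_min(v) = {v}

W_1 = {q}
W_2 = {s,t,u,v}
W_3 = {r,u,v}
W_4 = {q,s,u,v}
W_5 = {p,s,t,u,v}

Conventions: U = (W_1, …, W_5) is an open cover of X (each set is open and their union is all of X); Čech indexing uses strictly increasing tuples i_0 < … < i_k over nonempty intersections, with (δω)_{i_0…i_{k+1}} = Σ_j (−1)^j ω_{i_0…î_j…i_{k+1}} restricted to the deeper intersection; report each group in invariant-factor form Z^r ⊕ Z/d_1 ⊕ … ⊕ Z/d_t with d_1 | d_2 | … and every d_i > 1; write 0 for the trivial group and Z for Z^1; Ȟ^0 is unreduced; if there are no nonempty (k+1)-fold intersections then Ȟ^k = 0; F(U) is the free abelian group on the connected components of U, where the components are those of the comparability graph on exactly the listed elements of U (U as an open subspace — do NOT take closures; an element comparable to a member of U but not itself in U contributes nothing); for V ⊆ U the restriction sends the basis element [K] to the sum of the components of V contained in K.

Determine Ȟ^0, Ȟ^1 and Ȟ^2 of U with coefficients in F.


cover nerve:
  W14={q} W23={u,v} W24={s,u,v} W25={s,t,u,v} W34={u,v} W35={u,v} W45={s,u,v}
  W234={u,v} W235={u,v} W245={s,u,v} W345={u,v}
  W2345={u,v}
components per intersection:
  W1: {q}
  W2: {s} {t,u,v}
  W3: {r} {u,v}
  W4: {q} {s} {u,v}
  W5: {p,s} {t,u,v}
  W14: {q}
  W23: {u,v}
  W24: {s} {u,v}
  W25: {s} {t,u,v}
  W34: {u,v}
  W35: {u,v}
  W45: {s} {u,v}
  W234: {u,v}
  W235: {u,v}
  W245: {s} {u,v}
  W345: {u,v}
  W2345: {u,v}
C dims 10,10,5,1; δ0: rk 6, SNF 1^6; δ1: rk 4, SNF 1^4; δ2: rk 1, SNF 1^1
Ȟ^0: (10−6)−0=4 ⇒ Z^4
Ȟ^1: (10−4)−6=0 ⇒ 0
Ȟ^2: (5−1)−4=0 ⇒ 0

Ȟ^0 = Z^4,  Ȟ^1 = 0,  Ȟ^2 = 0
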